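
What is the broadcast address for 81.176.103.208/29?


Network: 81.176.103.208/29
Host bits = 3
Set all host bits to 1:
Broadcast: 81.176.103.215


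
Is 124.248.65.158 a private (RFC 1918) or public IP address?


RFC 1918 private ranges:
  10.0.0.0/8 (10.0.0.0 - 10.255.255.255)
  172.16.0.0/12 (172.16.0.0 - 172.31.255.255)
  192.168.0.0/16 (192.168.0.0 - 192.168.255.255)
Public (not in any RFC 1918 range)


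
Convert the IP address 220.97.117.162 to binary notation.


220 = 11011100
97 = 01100001
117 = 01110101
162 = 10100010
Binary: 11011100.01100001.01110101.10100010


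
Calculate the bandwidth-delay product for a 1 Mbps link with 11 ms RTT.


BDP = bandwidth * RTT
= 1 Mbps * 11 ms
= 1 * 1e6 * 11 / 1000 bits
= 11000 bits
= 1375 bytes
= 1.3428 KB
BDP = 11000 bits (1375 bytes)


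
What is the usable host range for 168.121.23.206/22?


Network: 168.121.20.0
Broadcast: 168.121.23.255
First usable = network + 1
Last usable = broadcast - 1
Range: 168.121.20.1 to 168.121.23.254


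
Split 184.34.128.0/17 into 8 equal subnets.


New prefix = 17 + 3 = 20
Each subnet has 4096 addresses
  184.34.128.0/20
  184.34.144.0/20
  184.34.160.0/20
  184.34.176.0/20
  184.34.192.0/20
  184.34.208.0/20
  184.34.224.0/20
  184.34.240.0/20
Subnets: 184.34.128.0/20, 184.34.144.0/20, 184.34.160.0/20, 184.34.176.0/20, 184.34.192.0/20, 184.34.208.0/20, 184.34.224.0/20, 184.34.240.0/20


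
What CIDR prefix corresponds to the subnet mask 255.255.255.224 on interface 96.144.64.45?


Binary: 11111111.11111111.11111111.11100000
Count leading 1s
Prefix: /27


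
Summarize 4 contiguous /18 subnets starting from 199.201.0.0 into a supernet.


Original prefix: /18
Number of subnets: 4 = 2^2
New prefix = 18 - 2 = 16
Supernet: 199.201.0.0/16


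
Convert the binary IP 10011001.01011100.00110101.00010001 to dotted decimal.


10011001 = 153
01011100 = 92
00110101 = 53
00010001 = 17
IP: 153.92.53.17


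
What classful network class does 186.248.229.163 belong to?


First octet: 186
Binary: 10111010
10xxxxxx -> Class B (128-191)
Class B, default mask 255.255.0.0 (/16)


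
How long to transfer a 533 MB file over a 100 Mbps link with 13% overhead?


Effective throughput = 100 * (1 - 13/100) = 87 Mbps
File size in Mb = 533 * 8 = 4264 Mb
Time = 4264 / 87
Time = 49.0115 seconds


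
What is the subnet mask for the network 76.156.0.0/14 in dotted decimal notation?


/14 means 14 network bits, 18 host bits
Binary: 11111111111111000000000000000000
Mask: 255.252.0.0


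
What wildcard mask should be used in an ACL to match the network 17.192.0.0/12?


Subnet mask: 255.240.0.0
Wildcard = 255.255.255.255 - subnet mask
255 - 255 = 0
255 - 240 = 15
255 - 0 = 255
255 - 0 = 255
Wildcard: 0.15.255.255


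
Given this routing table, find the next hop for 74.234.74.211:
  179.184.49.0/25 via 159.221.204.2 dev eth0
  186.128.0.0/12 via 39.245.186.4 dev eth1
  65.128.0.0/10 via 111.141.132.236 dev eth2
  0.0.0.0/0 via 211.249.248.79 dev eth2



Longest prefix match for 74.234.74.211:
  /25 179.184.49.0: no
  /12 186.128.0.0: no
  /10 65.128.0.0: no
  /0 0.0.0.0: MATCH
Selected: next-hop 211.249.248.79 via eth2 (matched /0)


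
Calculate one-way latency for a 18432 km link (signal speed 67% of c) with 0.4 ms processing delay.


Speed = 0.67 * 3e5 km/s = 201000 km/s
Propagation delay = 18432 / 201000 = 0.0917 s = 91.7015 ms
Processing delay = 0.4 ms
Total one-way latency = 92.1015 ms


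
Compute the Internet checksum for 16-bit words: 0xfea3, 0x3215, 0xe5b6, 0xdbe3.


Sum all words (with carry folding):
+ 0xfea3 = 0xfea3
+ 0x3215 = 0x30b9
+ 0xe5b6 = 0x1670
+ 0xdbe3 = 0xf253
One's complement: ~0xf253
Checksum = 0x0dac


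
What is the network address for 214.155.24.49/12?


IP:   11010110.10011011.00011000.00110001
Mask: 11111111.11110000.00000000.00000000
AND operation:
Net:  11010110.10010000.00000000.00000000
Network: 214.144.0.0/12


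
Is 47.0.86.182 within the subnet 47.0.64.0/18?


Subnet network: 47.0.64.0
Test IP AND mask: 47.0.64.0
Yes, 47.0.86.182 is in 47.0.64.0/18


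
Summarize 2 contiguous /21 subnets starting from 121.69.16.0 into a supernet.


Original prefix: /21
Number of subnets: 2 = 2^1
New prefix = 21 - 1 = 20
Supernet: 121.69.16.0/20


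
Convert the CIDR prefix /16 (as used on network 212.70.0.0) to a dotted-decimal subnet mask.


/16 means 16 network bits, 16 host bits
Binary: 11111111111111110000000000000000
Mask: 255.255.0.0


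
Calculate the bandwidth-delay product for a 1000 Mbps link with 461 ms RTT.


BDP = bandwidth * RTT
= 1000 Mbps * 461 ms
= 1000 * 1e6 * 461 / 1000 bits
= 461000000 bits
= 57625000 bytes
= 56274.4141 KB
BDP = 461000000 bits (57625000 bytes)


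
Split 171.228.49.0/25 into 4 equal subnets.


New prefix = 25 + 2 = 27
Each subnet has 32 addresses
  171.228.49.0/27
  171.228.49.32/27
  171.228.49.64/27
  171.228.49.96/27
Subnets: 171.228.49.0/27, 171.228.49.32/27, 171.228.49.64/27, 171.228.49.96/27


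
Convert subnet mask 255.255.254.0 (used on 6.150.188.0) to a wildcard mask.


Subnet mask: 255.255.254.0
Wildcard = 255.255.255.255 - subnet mask
255 - 255 = 0
255 - 255 = 0
255 - 254 = 1
255 - 0 = 255
Wildcard: 0.0.1.255


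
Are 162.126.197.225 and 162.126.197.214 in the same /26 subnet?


Mask: 255.255.255.192
162.126.197.225 AND mask = 162.126.197.192
162.126.197.214 AND mask = 162.126.197.192
Yes, same subnet (162.126.197.192)


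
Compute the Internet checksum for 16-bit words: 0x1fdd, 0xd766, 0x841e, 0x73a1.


Sum all words (with carry folding):
+ 0x1fdd = 0x1fdd
+ 0xd766 = 0xf743
+ 0x841e = 0x7b62
+ 0x73a1 = 0xef03
One's complement: ~0xef03
Checksum = 0x10fc


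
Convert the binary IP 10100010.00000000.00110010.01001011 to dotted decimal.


10100010 = 162
00000000 = 0
00110010 = 50
01001011 = 75
IP: 162.0.50.75


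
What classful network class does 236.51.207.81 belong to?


First octet: 236
Binary: 11101100
1110xxxx -> Class D (224-239)
Class D (multicast), default mask N/A


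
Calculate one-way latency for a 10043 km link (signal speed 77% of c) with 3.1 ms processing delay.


Speed = 0.77 * 3e5 km/s = 231000 km/s
Propagation delay = 10043 / 231000 = 0.0435 s = 43.4762 ms
Processing delay = 3.1 ms
Total one-way latency = 46.5762 ms


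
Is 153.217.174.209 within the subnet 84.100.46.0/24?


Subnet network: 84.100.46.0
Test IP AND mask: 153.217.174.0
No, 153.217.174.209 is not in 84.100.46.0/24


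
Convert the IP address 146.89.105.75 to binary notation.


146 = 10010010
89 = 01011001
105 = 01101001
75 = 01001011
Binary: 10010010.01011001.01101001.01001011


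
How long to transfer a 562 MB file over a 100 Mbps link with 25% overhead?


Effective throughput = 100 * (1 - 25/100) = 75 Mbps
File size in Mb = 562 * 8 = 4496 Mb
Time = 4496 / 75
Time = 59.9467 seconds


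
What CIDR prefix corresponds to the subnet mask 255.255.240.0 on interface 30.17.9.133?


Binary: 11111111.11111111.11110000.00000000
Count leading 1s
Prefix: /20


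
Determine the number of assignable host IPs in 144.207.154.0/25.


Host bits = 32 - 25 = 7
Total addresses = 2^7 = 128
Usable = total - 2 (network and broadcast)
Usable hosts: 126


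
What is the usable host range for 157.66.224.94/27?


Network: 157.66.224.64
Broadcast: 157.66.224.95
First usable = network + 1
Last usable = broadcast - 1
Range: 157.66.224.65 to 157.66.224.94


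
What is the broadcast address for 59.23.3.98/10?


Network: 59.0.0.0/10
Host bits = 22
Set all host bits to 1:
Broadcast: 59.63.255.255


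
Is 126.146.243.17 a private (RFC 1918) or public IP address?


RFC 1918 private ranges:
  10.0.0.0/8 (10.0.0.0 - 10.255.255.255)
  172.16.0.0/12 (172.16.0.0 - 172.31.255.255)
  192.168.0.0/16 (192.168.0.0 - 192.168.255.255)
Public (not in any RFC 1918 range)


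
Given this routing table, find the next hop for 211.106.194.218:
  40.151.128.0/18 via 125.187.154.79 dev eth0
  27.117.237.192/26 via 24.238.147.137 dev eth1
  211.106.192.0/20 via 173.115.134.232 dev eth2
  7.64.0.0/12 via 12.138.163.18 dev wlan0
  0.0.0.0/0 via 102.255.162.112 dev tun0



Longest prefix match for 211.106.194.218:
  /18 40.151.128.0: no
  /26 27.117.237.192: no
  /20 211.106.192.0: MATCH
  /12 7.64.0.0: no
  /0 0.0.0.0: MATCH
Selected: next-hop 173.115.134.232 via eth2 (matched /20)


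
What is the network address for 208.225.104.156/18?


IP:   11010000.11100001.01101000.10011100
Mask: 11111111.11111111.11000000.00000000
AND operation:
Net:  11010000.11100001.01000000.00000000
Network: 208.225.64.0/18


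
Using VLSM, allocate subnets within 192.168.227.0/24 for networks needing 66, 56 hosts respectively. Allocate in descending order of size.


66 hosts -> /25 (126 usable): 192.168.227.0/25
56 hosts -> /26 (62 usable): 192.168.227.128/26
Allocation: 192.168.227.0/25 (66 hosts, 126 usable); 192.168.227.128/26 (56 hosts, 62 usable)


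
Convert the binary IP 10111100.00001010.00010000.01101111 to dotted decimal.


10111100 = 188
00001010 = 10
00010000 = 16
01101111 = 111
IP: 188.10.16.111


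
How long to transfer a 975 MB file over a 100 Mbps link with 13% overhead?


Effective throughput = 100 * (1 - 13/100) = 87 Mbps
File size in Mb = 975 * 8 = 7800 Mb
Time = 7800 / 87
Time = 89.6552 seconds


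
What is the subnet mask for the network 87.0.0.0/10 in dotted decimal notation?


/10 means 10 network bits, 22 host bits
Binary: 11111111110000000000000000000000
Mask: 255.192.0.0


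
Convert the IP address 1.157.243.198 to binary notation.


1 = 00000001
157 = 10011101
243 = 11110011
198 = 11000110
Binary: 00000001.10011101.11110011.11000110


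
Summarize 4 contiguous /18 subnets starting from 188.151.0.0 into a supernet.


Original prefix: /18
Number of subnets: 4 = 2^2
New prefix = 18 - 2 = 16
Supernet: 188.151.0.0/16


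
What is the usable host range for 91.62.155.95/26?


Network: 91.62.155.64
Broadcast: 91.62.155.127
First usable = network + 1
Last usable = broadcast - 1
Range: 91.62.155.65 to 91.62.155.126


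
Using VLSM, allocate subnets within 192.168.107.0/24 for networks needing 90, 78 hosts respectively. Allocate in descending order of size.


90 hosts -> /25 (126 usable): 192.168.107.0/25
78 hosts -> /25 (126 usable): 192.168.107.128/25
Allocation: 192.168.107.0/25 (90 hosts, 126 usable); 192.168.107.128/25 (78 hosts, 126 usable)


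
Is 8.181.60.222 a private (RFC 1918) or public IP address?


RFC 1918 private ranges:
  10.0.0.0/8 (10.0.0.0 - 10.255.255.255)
  172.16.0.0/12 (172.16.0.0 - 172.31.255.255)
  192.168.0.0/16 (192.168.0.0 - 192.168.255.255)
Public (not in any RFC 1918 range)


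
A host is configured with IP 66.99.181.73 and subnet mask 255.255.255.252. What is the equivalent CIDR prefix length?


Binary: 11111111.11111111.11111111.11111100
Count leading 1s
Prefix: /30


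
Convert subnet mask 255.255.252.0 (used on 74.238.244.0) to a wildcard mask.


Subnet mask: 255.255.252.0
Wildcard = 255.255.255.255 - subnet mask
255 - 255 = 0
255 - 255 = 0
255 - 252 = 3
255 - 0 = 255
Wildcard: 0.0.3.255


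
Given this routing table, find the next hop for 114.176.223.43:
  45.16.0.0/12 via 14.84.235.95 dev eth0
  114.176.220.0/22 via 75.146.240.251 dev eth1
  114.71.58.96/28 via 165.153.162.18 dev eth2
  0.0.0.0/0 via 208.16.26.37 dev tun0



Longest prefix match for 114.176.223.43:
  /12 45.16.0.0: no
  /22 114.176.220.0: MATCH
  /28 114.71.58.96: no
  /0 0.0.0.0: MATCH
Selected: next-hop 75.146.240.251 via eth1 (matched /22)


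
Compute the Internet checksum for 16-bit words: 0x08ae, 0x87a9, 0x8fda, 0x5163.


Sum all words (with carry folding):
+ 0x08ae = 0x08ae
+ 0x87a9 = 0x9057
+ 0x8fda = 0x2032
+ 0x5163 = 0x7195
One's complement: ~0x7195
Checksum = 0x8e6a


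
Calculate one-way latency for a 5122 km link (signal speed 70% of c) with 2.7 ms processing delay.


Speed = 0.7 * 3e5 km/s = 210000 km/s
Propagation delay = 5122 / 210000 = 0.0244 s = 24.3905 ms
Processing delay = 2.7 ms
Total one-way latency = 27.0905 ms


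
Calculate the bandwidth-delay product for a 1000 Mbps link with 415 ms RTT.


BDP = bandwidth * RTT
= 1000 Mbps * 415 ms
= 1000 * 1e6 * 415 / 1000 bits
= 415000000 bits
= 51875000 bytes
= 50659.1797 KB
BDP = 415000000 bits (51875000 bytes)


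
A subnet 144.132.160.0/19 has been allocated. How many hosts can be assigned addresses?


Host bits = 32 - 19 = 13
Total addresses = 2^13 = 8192
Usable = total - 2 (network and broadcast)
Usable hosts: 8190


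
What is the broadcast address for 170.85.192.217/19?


Network: 170.85.192.0/19
Host bits = 13
Set all host bits to 1:
Broadcast: 170.85.223.255


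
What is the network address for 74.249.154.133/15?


IP:   01001010.11111001.10011010.10000101
Mask: 11111111.11111110.00000000.00000000
AND operation:
Net:  01001010.11111000.00000000.00000000
Network: 74.248.0.0/15


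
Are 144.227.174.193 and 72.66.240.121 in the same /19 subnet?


Mask: 255.255.224.0
144.227.174.193 AND mask = 144.227.160.0
72.66.240.121 AND mask = 72.66.224.0
No, different subnets (144.227.160.0 vs 72.66.224.0)


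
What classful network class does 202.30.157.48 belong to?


First octet: 202
Binary: 11001010
110xxxxx -> Class C (192-223)
Class C, default mask 255.255.255.0 (/24)


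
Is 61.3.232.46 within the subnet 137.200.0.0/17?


Subnet network: 137.200.0.0
Test IP AND mask: 61.3.128.0
No, 61.3.232.46 is not in 137.200.0.0/17


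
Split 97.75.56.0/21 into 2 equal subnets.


New prefix = 21 + 1 = 22
Each subnet has 1024 addresses
  97.75.56.0/22
  97.75.60.0/22
Subnets: 97.75.56.0/22, 97.75.60.0/22


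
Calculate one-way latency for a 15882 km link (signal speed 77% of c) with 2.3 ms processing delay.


Speed = 0.77 * 3e5 km/s = 231000 km/s
Propagation delay = 15882 / 231000 = 0.0688 s = 68.7532 ms
Processing delay = 2.3 ms
Total one-way latency = 71.0532 ms


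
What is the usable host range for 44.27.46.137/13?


Network: 44.24.0.0
Broadcast: 44.31.255.255
First usable = network + 1
Last usable = broadcast - 1
Range: 44.24.0.1 to 44.31.255.254


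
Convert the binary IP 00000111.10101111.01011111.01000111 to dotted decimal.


00000111 = 7
10101111 = 175
01011111 = 95
01000111 = 71
IP: 7.175.95.71


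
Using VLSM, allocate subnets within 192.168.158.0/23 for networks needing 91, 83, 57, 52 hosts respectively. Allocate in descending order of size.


91 hosts -> /25 (126 usable): 192.168.158.0/25
83 hosts -> /25 (126 usable): 192.168.158.128/25
57 hosts -> /26 (62 usable): 192.168.159.0/26
52 hosts -> /26 (62 usable): 192.168.159.64/26
Allocation: 192.168.158.0/25 (91 hosts, 126 usable); 192.168.158.128/25 (83 hosts, 126 usable); 192.168.159.0/26 (57 hosts, 62 usable); 192.168.159.64/26 (52 hosts, 62 usable)


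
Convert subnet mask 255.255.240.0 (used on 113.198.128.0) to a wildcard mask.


Subnet mask: 255.255.240.0
Wildcard = 255.255.255.255 - subnet mask
255 - 255 = 0
255 - 255 = 0
255 - 240 = 15
255 - 0 = 255
Wildcard: 0.0.15.255


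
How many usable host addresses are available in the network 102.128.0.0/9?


Host bits = 32 - 9 = 23
Total addresses = 2^23 = 8388608
Usable = total - 2 (network and broadcast)
Usable hosts: 8388606


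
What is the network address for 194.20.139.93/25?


IP:   11000010.00010100.10001011.01011101
Mask: 11111111.11111111.11111111.10000000
AND operation:
Net:  11000010.00010100.10001011.00000000
Network: 194.20.139.0/25


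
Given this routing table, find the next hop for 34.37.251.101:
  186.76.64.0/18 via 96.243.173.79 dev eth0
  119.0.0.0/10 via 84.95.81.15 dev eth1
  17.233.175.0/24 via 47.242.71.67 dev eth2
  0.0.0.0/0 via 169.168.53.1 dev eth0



Longest prefix match for 34.37.251.101:
  /18 186.76.64.0: no
  /10 119.0.0.0: no
  /24 17.233.175.0: no
  /0 0.0.0.0: MATCH
Selected: next-hop 169.168.53.1 via eth0 (matched /0)


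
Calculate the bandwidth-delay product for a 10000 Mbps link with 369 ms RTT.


BDP = bandwidth * RTT
= 10000 Mbps * 369 ms
= 10000 * 1e6 * 369 / 1000 bits
= 3690000000 bits
= 461250000 bytes
= 450439.4531 KB
BDP = 3690000000 bits (461250000 bytes)


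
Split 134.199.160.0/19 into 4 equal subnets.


New prefix = 19 + 2 = 21
Each subnet has 2048 addresses
  134.199.160.0/21
  134.199.168.0/21
  134.199.176.0/21
  134.199.184.0/21
Subnets: 134.199.160.0/21, 134.199.168.0/21, 134.199.176.0/21, 134.199.184.0/21


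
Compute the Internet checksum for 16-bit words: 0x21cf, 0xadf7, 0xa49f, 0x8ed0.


Sum all words (with carry folding):
+ 0x21cf = 0x21cf
+ 0xadf7 = 0xcfc6
+ 0xa49f = 0x7466
+ 0x8ed0 = 0x0337
One's complement: ~0x0337
Checksum = 0xfcc8


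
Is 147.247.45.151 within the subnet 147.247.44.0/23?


Subnet network: 147.247.44.0
Test IP AND mask: 147.247.44.0
Yes, 147.247.45.151 is in 147.247.44.0/23


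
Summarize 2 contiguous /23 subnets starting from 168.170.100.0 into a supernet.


Original prefix: /23
Number of subnets: 2 = 2^1
New prefix = 23 - 1 = 22
Supernet: 168.170.100.0/22


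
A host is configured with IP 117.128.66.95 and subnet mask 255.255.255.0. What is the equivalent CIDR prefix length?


Binary: 11111111.11111111.11111111.00000000
Count leading 1s
Prefix: /24


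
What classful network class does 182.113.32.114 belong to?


First octet: 182
Binary: 10110110
10xxxxxx -> Class B (128-191)
Class B, default mask 255.255.0.0 (/16)


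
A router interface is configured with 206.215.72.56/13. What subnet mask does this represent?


/13 means 13 network bits, 19 host bits
Binary: 11111111111110000000000000000000
Mask: 255.248.0.0


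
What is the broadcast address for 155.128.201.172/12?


Network: 155.128.0.0/12
Host bits = 20
Set all host bits to 1:
Broadcast: 155.143.255.255


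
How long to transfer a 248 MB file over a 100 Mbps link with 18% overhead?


Effective throughput = 100 * (1 - 18/100) = 82 Mbps
File size in Mb = 248 * 8 = 1984 Mb
Time = 1984 / 82
Time = 24.1951 seconds


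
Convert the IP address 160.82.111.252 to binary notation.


160 = 10100000
82 = 01010010
111 = 01101111
252 = 11111100
Binary: 10100000.01010010.01101111.11111100


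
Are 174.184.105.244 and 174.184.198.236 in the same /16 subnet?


Mask: 255.255.0.0
174.184.105.244 AND mask = 174.184.0.0
174.184.198.236 AND mask = 174.184.0.0
Yes, same subnet (174.184.0.0)


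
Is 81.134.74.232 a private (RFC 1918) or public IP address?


RFC 1918 private ranges:
  10.0.0.0/8 (10.0.0.0 - 10.255.255.255)
  172.16.0.0/12 (172.16.0.0 - 172.31.255.255)
  192.168.0.0/16 (192.168.0.0 - 192.168.255.255)
Public (not in any RFC 1918 range)


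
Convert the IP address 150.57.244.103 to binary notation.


150 = 10010110
57 = 00111001
244 = 11110100
103 = 01100111
Binary: 10010110.00111001.11110100.01100111


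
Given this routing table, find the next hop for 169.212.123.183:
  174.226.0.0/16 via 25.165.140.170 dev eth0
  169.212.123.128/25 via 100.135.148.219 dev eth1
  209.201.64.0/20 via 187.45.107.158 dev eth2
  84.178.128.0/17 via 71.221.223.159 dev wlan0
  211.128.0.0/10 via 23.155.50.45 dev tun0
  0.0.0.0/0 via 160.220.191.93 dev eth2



Longest prefix match for 169.212.123.183:
  /16 174.226.0.0: no
  /25 169.212.123.128: MATCH
  /20 209.201.64.0: no
  /17 84.178.128.0: no
  /10 211.128.0.0: no
  /0 0.0.0.0: MATCH
Selected: next-hop 100.135.148.219 via eth1 (matched /25)


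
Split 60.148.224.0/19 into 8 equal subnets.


New prefix = 19 + 3 = 22
Each subnet has 1024 addresses
  60.148.224.0/22
  60.148.228.0/22
  60.148.232.0/22
  60.148.236.0/22
  60.148.240.0/22
  60.148.244.0/22
  60.148.248.0/22
  60.148.252.0/22
Subnets: 60.148.224.0/22, 60.148.228.0/22, 60.148.232.0/22, 60.148.236.0/22, 60.148.240.0/22, 60.148.244.0/22, 60.148.248.0/22, 60.148.252.0/22


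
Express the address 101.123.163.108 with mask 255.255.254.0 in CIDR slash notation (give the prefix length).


Binary: 11111111.11111111.11111110.00000000
Count leading 1s
Prefix: /23


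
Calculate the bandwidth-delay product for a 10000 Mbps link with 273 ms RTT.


BDP = bandwidth * RTT
= 10000 Mbps * 273 ms
= 10000 * 1e6 * 273 / 1000 bits
= 2730000000 bits
= 341250000 bytes
= 333251.9531 KB
BDP = 2730000000 bits (341250000 bytes)


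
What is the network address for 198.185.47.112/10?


IP:   11000110.10111001.00101111.01110000
Mask: 11111111.11000000.00000000.00000000
AND operation:
Net:  11000110.10000000.00000000.00000000
Network: 198.128.0.0/10


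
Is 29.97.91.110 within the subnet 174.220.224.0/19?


Subnet network: 174.220.224.0
Test IP AND mask: 29.97.64.0
No, 29.97.91.110 is not in 174.220.224.0/19


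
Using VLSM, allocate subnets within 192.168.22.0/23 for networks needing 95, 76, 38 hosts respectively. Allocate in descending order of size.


95 hosts -> /25 (126 usable): 192.168.22.0/25
76 hosts -> /25 (126 usable): 192.168.22.128/25
38 hosts -> /26 (62 usable): 192.168.23.0/26
Allocation: 192.168.22.0/25 (95 hosts, 126 usable); 192.168.22.128/25 (76 hosts, 126 usable); 192.168.23.0/26 (38 hosts, 62 usable)


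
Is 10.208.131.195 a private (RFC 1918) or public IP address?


RFC 1918 private ranges:
  10.0.0.0/8 (10.0.0.0 - 10.255.255.255)
  172.16.0.0/12 (172.16.0.0 - 172.31.255.255)
  192.168.0.0/16 (192.168.0.0 - 192.168.255.255)
Private (in 10.0.0.0/8)


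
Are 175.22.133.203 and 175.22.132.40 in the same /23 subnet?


Mask: 255.255.254.0
175.22.133.203 AND mask = 175.22.132.0
175.22.132.40 AND mask = 175.22.132.0
Yes, same subnet (175.22.132.0)


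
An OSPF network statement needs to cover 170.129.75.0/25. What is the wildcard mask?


Subnet mask: 255.255.255.128
Wildcard = 255.255.255.255 - subnet mask
255 - 255 = 0
255 - 255 = 0
255 - 255 = 0
255 - 128 = 127
Wildcard: 0.0.0.127


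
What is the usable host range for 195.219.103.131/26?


Network: 195.219.103.128
Broadcast: 195.219.103.191
First usable = network + 1
Last usable = broadcast - 1
Range: 195.219.103.129 to 195.219.103.190


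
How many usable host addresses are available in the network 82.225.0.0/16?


Host bits = 32 - 16 = 16
Total addresses = 2^16 = 65536
Usable = total - 2 (network and broadcast)
Usable hosts: 65534


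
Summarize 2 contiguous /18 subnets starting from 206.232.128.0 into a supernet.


Original prefix: /18
Number of subnets: 2 = 2^1
New prefix = 18 - 1 = 17
Supernet: 206.232.128.0/17


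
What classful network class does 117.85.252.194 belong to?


First octet: 117
Binary: 01110101
0xxxxxxx -> Class A (1-126)
Class A, default mask 255.0.0.0 (/8)


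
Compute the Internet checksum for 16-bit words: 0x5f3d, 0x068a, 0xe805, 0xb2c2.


Sum all words (with carry folding):
+ 0x5f3d = 0x5f3d
+ 0x068a = 0x65c7
+ 0xe805 = 0x4dcd
+ 0xb2c2 = 0x0090
One's complement: ~0x0090
Checksum = 0xff6f


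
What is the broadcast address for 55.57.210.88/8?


Network: 55.0.0.0/8
Host bits = 24
Set all host bits to 1:
Broadcast: 55.255.255.255


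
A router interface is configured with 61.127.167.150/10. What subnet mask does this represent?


/10 means 10 network bits, 22 host bits
Binary: 11111111110000000000000000000000
Mask: 255.192.0.0


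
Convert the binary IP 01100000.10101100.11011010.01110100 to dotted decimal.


01100000 = 96
10101100 = 172
11011010 = 218
01110100 = 116
IP: 96.172.218.116


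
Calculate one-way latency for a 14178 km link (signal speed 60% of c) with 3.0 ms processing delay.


Speed = 0.6 * 3e5 km/s = 180000 km/s
Propagation delay = 14178 / 180000 = 0.0788 s = 78.7667 ms
Processing delay = 3.0 ms
Total one-way latency = 81.7667 ms


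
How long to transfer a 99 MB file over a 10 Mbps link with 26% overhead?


Effective throughput = 10 * (1 - 26/100) = 7.4 Mbps
File size in Mb = 99 * 8 = 792 Mb
Time = 792 / 7.4
Time = 107.027 seconds


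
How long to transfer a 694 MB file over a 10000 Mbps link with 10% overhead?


Effective throughput = 10000 * (1 - 10/100) = 9000 Mbps
File size in Mb = 694 * 8 = 5552 Mb
Time = 5552 / 9000
Time = 0.6169 seconds


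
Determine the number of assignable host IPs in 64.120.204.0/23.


Host bits = 32 - 23 = 9
Total addresses = 2^9 = 512
Usable = total - 2 (network and broadcast)
Usable hosts: 510


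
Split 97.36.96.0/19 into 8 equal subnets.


New prefix = 19 + 3 = 22
Each subnet has 1024 addresses
  97.36.96.0/22
  97.36.100.0/22
  97.36.104.0/22
  97.36.108.0/22
  97.36.112.0/22
  97.36.116.0/22
  97.36.120.0/22
  97.36.124.0/22
Subnets: 97.36.96.0/22, 97.36.100.0/22, 97.36.104.0/22, 97.36.108.0/22, 97.36.112.0/22, 97.36.116.0/22, 97.36.120.0/22, 97.36.124.0/22


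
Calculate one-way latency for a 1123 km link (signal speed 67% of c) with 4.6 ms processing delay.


Speed = 0.67 * 3e5 km/s = 201000 km/s
Propagation delay = 1123 / 201000 = 0.0056 s = 5.5871 ms
Processing delay = 4.6 ms
Total one-way latency = 10.1871 ms


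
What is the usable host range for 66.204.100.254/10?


Network: 66.192.0.0
Broadcast: 66.255.255.255
First usable = network + 1
Last usable = broadcast - 1
Range: 66.192.0.1 to 66.255.255.254


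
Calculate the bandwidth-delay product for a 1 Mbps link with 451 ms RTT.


BDP = bandwidth * RTT
= 1 Mbps * 451 ms
= 1 * 1e6 * 451 / 1000 bits
= 451000 bits
= 56375 bytes
= 55.0537 KB
BDP = 451000 bits (56375 bytes)


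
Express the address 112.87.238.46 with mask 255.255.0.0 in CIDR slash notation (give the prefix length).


Binary: 11111111.11111111.00000000.00000000
Count leading 1s
Prefix: /16


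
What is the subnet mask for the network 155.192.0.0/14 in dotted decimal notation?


/14 means 14 network bits, 18 host bits
Binary: 11111111111111000000000000000000
Mask: 255.252.0.0


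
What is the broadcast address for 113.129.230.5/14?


Network: 113.128.0.0/14
Host bits = 18
Set all host bits to 1:
Broadcast: 113.131.255.255


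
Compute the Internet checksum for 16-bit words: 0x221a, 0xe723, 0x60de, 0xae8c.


Sum all words (with carry folding):
+ 0x221a = 0x221a
+ 0xe723 = 0x093e
+ 0x60de = 0x6a1c
+ 0xae8c = 0x18a9
One's complement: ~0x18a9
Checksum = 0xe756


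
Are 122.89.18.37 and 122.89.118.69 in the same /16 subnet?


Mask: 255.255.0.0
122.89.18.37 AND mask = 122.89.0.0
122.89.118.69 AND mask = 122.89.0.0
Yes, same subnet (122.89.0.0)


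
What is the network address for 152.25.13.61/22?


IP:   10011000.00011001.00001101.00111101
Mask: 11111111.11111111.11111100.00000000
AND operation:
Net:  10011000.00011001.00001100.00000000
Network: 152.25.12.0/22


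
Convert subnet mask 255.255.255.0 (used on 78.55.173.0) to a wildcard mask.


Subnet mask: 255.255.255.0
Wildcard = 255.255.255.255 - subnet mask
255 - 255 = 0
255 - 255 = 0
255 - 255 = 0
255 - 0 = 255
Wildcard: 0.0.0.255


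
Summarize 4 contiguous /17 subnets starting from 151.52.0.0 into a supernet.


Original prefix: /17
Number of subnets: 4 = 2^2
New prefix = 17 - 2 = 15
Supernet: 151.52.0.0/15


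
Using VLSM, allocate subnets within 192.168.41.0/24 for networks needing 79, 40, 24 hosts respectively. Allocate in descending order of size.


79 hosts -> /25 (126 usable): 192.168.41.0/25
40 hosts -> /26 (62 usable): 192.168.41.128/26
24 hosts -> /27 (30 usable): 192.168.41.192/27
Allocation: 192.168.41.0/25 (79 hosts, 126 usable); 192.168.41.128/26 (40 hosts, 62 usable); 192.168.41.192/27 (24 hosts, 30 usable)


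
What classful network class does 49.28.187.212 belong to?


First octet: 49
Binary: 00110001
0xxxxxxx -> Class A (1-126)
Class A, default mask 255.0.0.0 (/8)


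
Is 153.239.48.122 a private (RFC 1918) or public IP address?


RFC 1918 private ranges:
  10.0.0.0/8 (10.0.0.0 - 10.255.255.255)
  172.16.0.0/12 (172.16.0.0 - 172.31.255.255)
  192.168.0.0/16 (192.168.0.0 - 192.168.255.255)
Public (not in any RFC 1918 range)


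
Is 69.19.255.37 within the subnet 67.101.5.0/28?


Subnet network: 67.101.5.0
Test IP AND mask: 69.19.255.32
No, 69.19.255.37 is not in 67.101.5.0/28


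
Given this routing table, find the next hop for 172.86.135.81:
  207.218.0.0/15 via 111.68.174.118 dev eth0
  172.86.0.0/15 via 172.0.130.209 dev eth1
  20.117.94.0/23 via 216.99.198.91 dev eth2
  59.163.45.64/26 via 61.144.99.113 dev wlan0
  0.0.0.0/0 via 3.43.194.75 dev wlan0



Longest prefix match for 172.86.135.81:
  /15 207.218.0.0: no
  /15 172.86.0.0: MATCH
  /23 20.117.94.0: no
  /26 59.163.45.64: no
  /0 0.0.0.0: MATCH
Selected: next-hop 172.0.130.209 via eth1 (matched /15)


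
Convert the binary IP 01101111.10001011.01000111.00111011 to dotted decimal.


01101111 = 111
10001011 = 139
01000111 = 71
00111011 = 59
IP: 111.139.71.59


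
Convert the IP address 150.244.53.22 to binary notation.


150 = 10010110
244 = 11110100
53 = 00110101
22 = 00010110
Binary: 10010110.11110100.00110101.00010110


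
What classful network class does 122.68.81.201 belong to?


First octet: 122
Binary: 01111010
0xxxxxxx -> Class A (1-126)
Class A, default mask 255.0.0.0 (/8)


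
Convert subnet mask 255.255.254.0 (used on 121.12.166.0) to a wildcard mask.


Subnet mask: 255.255.254.0
Wildcard = 255.255.255.255 - subnet mask
255 - 255 = 0
255 - 255 = 0
255 - 254 = 1
255 - 0 = 255
Wildcard: 0.0.1.255


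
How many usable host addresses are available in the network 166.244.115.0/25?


Host bits = 32 - 25 = 7
Total addresses = 2^7 = 128
Usable = total - 2 (network and broadcast)
Usable hosts: 126


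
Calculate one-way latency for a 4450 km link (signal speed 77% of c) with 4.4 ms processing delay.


Speed = 0.77 * 3e5 km/s = 231000 km/s
Propagation delay = 4450 / 231000 = 0.0193 s = 19.2641 ms
Processing delay = 4.4 ms
Total one-way latency = 23.6641 ms


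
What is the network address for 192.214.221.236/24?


IP:   11000000.11010110.11011101.11101100
Mask: 11111111.11111111.11111111.00000000
AND operation:
Net:  11000000.11010110.11011101.00000000
Network: 192.214.221.0/24


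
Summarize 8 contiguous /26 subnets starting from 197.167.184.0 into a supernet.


Original prefix: /26
Number of subnets: 8 = 2^3
New prefix = 26 - 3 = 23
Supernet: 197.167.184.0/23


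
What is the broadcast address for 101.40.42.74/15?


Network: 101.40.0.0/15
Host bits = 17
Set all host bits to 1:
Broadcast: 101.41.255.255


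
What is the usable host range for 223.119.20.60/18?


Network: 223.119.0.0
Broadcast: 223.119.63.255
First usable = network + 1
Last usable = broadcast - 1
Range: 223.119.0.1 to 223.119.63.254


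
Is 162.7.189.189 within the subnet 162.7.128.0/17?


Subnet network: 162.7.128.0
Test IP AND mask: 162.7.128.0
Yes, 162.7.189.189 is in 162.7.128.0/17


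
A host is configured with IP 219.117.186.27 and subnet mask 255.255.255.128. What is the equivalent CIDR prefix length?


Binary: 11111111.11111111.11111111.10000000
Count leading 1s
Prefix: /25


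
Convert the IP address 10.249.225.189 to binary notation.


10 = 00001010
249 = 11111001
225 = 11100001
189 = 10111101
Binary: 00001010.11111001.11100001.10111101


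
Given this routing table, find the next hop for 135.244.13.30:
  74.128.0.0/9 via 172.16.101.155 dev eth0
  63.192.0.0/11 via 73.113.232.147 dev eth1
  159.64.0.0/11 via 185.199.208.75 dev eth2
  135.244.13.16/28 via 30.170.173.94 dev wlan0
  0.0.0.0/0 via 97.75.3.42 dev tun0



Longest prefix match for 135.244.13.30:
  /9 74.128.0.0: no
  /11 63.192.0.0: no
  /11 159.64.0.0: no
  /28 135.244.13.16: MATCH
  /0 0.0.0.0: MATCH
Selected: next-hop 30.170.173.94 via wlan0 (matched /28)


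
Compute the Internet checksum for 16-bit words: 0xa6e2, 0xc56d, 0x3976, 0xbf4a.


Sum all words (with carry folding):
+ 0xa6e2 = 0xa6e2
+ 0xc56d = 0x6c50
+ 0x3976 = 0xa5c6
+ 0xbf4a = 0x6511
One's complement: ~0x6511
Checksum = 0x9aee


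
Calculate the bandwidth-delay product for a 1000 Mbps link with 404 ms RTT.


BDP = bandwidth * RTT
= 1000 Mbps * 404 ms
= 1000 * 1e6 * 404 / 1000 bits
= 404000000 bits
= 50500000 bytes
= 49316.4062 KB
BDP = 404000000 bits (50500000 bytes)


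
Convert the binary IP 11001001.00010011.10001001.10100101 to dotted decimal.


11001001 = 201
00010011 = 19
10001001 = 137
10100101 = 165
IP: 201.19.137.165


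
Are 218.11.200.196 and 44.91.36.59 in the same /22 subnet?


Mask: 255.255.252.0
218.11.200.196 AND mask = 218.11.200.0
44.91.36.59 AND mask = 44.91.36.0
No, different subnets (218.11.200.0 vs 44.91.36.0)


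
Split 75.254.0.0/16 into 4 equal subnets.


New prefix = 16 + 2 = 18
Each subnet has 16384 addresses
  75.254.0.0/18
  75.254.64.0/18
  75.254.128.0/18
  75.254.192.0/18
Subnets: 75.254.0.0/18, 75.254.64.0/18, 75.254.128.0/18, 75.254.192.0/18


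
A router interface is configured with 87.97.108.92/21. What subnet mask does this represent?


/21 means 21 network bits, 11 host bits
Binary: 11111111111111111111100000000000
Mask: 255.255.248.0


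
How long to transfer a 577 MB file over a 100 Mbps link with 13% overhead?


Effective throughput = 100 * (1 - 13/100) = 87 Mbps
File size in Mb = 577 * 8 = 4616 Mb
Time = 4616 / 87
Time = 53.0575 seconds


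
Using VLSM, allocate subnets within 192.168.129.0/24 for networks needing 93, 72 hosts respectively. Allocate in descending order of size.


93 hosts -> /25 (126 usable): 192.168.129.0/25
72 hosts -> /25 (126 usable): 192.168.129.128/25
Allocation: 192.168.129.0/25 (93 hosts, 126 usable); 192.168.129.128/25 (72 hosts, 126 usable)


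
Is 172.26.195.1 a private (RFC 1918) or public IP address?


RFC 1918 private ranges:
  10.0.0.0/8 (10.0.0.0 - 10.255.255.255)
  172.16.0.0/12 (172.16.0.0 - 172.31.255.255)
  192.168.0.0/16 (192.168.0.0 - 192.168.255.255)
Private (in 172.16.0.0/12)


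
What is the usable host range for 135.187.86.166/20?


Network: 135.187.80.0
Broadcast: 135.187.95.255
First usable = network + 1
Last usable = broadcast - 1
Range: 135.187.80.1 to 135.187.95.254


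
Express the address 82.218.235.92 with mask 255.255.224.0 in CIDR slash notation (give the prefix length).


Binary: 11111111.11111111.11100000.00000000
Count leading 1s
Prefix: /19


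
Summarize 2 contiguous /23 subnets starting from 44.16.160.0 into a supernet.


Original prefix: /23
Number of subnets: 2 = 2^1
New prefix = 23 - 1 = 22
Supernet: 44.16.160.0/22


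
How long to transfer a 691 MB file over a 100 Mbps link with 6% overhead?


Effective throughput = 100 * (1 - 6/100) = 94 Mbps
File size in Mb = 691 * 8 = 5528 Mb
Time = 5528 / 94
Time = 58.8085 seconds


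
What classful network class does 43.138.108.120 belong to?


First octet: 43
Binary: 00101011
0xxxxxxx -> Class A (1-126)
Class A, default mask 255.0.0.0 (/8)


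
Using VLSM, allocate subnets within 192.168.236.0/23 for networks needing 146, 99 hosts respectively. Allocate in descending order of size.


146 hosts -> /24 (254 usable): 192.168.236.0/24
99 hosts -> /25 (126 usable): 192.168.237.0/25
Allocation: 192.168.236.0/24 (146 hosts, 254 usable); 192.168.237.0/25 (99 hosts, 126 usable)


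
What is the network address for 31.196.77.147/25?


IP:   00011111.11000100.01001101.10010011
Mask: 11111111.11111111.11111111.10000000
AND operation:
Net:  00011111.11000100.01001101.10000000
Network: 31.196.77.128/25


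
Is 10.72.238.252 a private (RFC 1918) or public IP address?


RFC 1918 private ranges:
  10.0.0.0/8 (10.0.0.0 - 10.255.255.255)
  172.16.0.0/12 (172.16.0.0 - 172.31.255.255)
  192.168.0.0/16 (192.168.0.0 - 192.168.255.255)
Private (in 10.0.0.0/8)


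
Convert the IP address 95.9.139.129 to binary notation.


95 = 01011111
9 = 00001001
139 = 10001011
129 = 10000001
Binary: 01011111.00001001.10001011.10000001


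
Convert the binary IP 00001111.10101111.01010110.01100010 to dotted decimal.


00001111 = 15
10101111 = 175
01010110 = 86
01100010 = 98
IP: 15.175.86.98


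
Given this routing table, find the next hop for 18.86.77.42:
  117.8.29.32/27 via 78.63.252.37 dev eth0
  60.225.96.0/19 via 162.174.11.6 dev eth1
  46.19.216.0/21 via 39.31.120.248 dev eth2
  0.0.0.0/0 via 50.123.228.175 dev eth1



Longest prefix match for 18.86.77.42:
  /27 117.8.29.32: no
  /19 60.225.96.0: no
  /21 46.19.216.0: no
  /0 0.0.0.0: MATCH
Selected: next-hop 50.123.228.175 via eth1 (matched /0)


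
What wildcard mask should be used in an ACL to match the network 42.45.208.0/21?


Subnet mask: 255.255.248.0
Wildcard = 255.255.255.255 - subnet mask
255 - 255 = 0
255 - 255 = 0
255 - 248 = 7
255 - 0 = 255
Wildcard: 0.0.7.255


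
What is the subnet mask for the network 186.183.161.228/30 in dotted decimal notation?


/30 means 30 network bits, 2 host bits
Binary: 11111111111111111111111111111100
Mask: 255.255.255.252


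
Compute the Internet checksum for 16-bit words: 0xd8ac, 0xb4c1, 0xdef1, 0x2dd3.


Sum all words (with carry folding):
+ 0xd8ac = 0xd8ac
+ 0xb4c1 = 0x8d6e
+ 0xdef1 = 0x6c60
+ 0x2dd3 = 0x9a33
One's complement: ~0x9a33
Checksum = 0x65cc


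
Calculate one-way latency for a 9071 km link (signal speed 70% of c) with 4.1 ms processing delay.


Speed = 0.7 * 3e5 km/s = 210000 km/s
Propagation delay = 9071 / 210000 = 0.0432 s = 43.1952 ms
Processing delay = 4.1 ms
Total one-way latency = 47.2952 ms


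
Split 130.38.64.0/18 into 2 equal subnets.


New prefix = 18 + 1 = 19
Each subnet has 8192 addresses
  130.38.64.0/19
  130.38.96.0/19
Subnets: 130.38.64.0/19, 130.38.96.0/19


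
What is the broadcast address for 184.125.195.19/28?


Network: 184.125.195.16/28
Host bits = 4
Set all host bits to 1:
Broadcast: 184.125.195.31


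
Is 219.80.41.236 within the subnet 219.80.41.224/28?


Subnet network: 219.80.41.224
Test IP AND mask: 219.80.41.224
Yes, 219.80.41.236 is in 219.80.41.224/28


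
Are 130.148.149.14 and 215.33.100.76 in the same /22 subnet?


Mask: 255.255.252.0
130.148.149.14 AND mask = 130.148.148.0
215.33.100.76 AND mask = 215.33.100.0
No, different subnets (130.148.148.0 vs 215.33.100.0)


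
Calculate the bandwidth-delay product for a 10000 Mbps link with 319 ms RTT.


BDP = bandwidth * RTT
= 10000 Mbps * 319 ms
= 10000 * 1e6 * 319 / 1000 bits
= 3190000000 bits
= 398750000 bytes
= 389404.2969 KB
BDP = 3190000000 bits (398750000 bytes)


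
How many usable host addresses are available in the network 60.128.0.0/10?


Host bits = 32 - 10 = 22
Total addresses = 2^22 = 4194304
Usable = total - 2 (network and broadcast)
Usable hosts: 4194302


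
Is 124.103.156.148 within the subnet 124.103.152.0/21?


Subnet network: 124.103.152.0
Test IP AND mask: 124.103.152.0
Yes, 124.103.156.148 is in 124.103.152.0/21


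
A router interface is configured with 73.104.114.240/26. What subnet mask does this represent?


/26 means 26 network bits, 6 host bits
Binary: 11111111111111111111111111000000
Mask: 255.255.255.192


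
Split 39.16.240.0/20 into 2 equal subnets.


New prefix = 20 + 1 = 21
Each subnet has 2048 addresses
  39.16.240.0/21
  39.16.248.0/21
Subnets: 39.16.240.0/21, 39.16.248.0/21


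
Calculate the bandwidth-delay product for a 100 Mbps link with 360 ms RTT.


BDP = bandwidth * RTT
= 100 Mbps * 360 ms
= 100 * 1e6 * 360 / 1000 bits
= 36000000 bits
= 4500000 bytes
= 4394.5312 KB
BDP = 36000000 bits (4500000 bytes)


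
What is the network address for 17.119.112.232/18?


IP:   00010001.01110111.01110000.11101000
Mask: 11111111.11111111.11000000.00000000
AND operation:
Net:  00010001.01110111.01000000.00000000
Network: 17.119.64.0/18


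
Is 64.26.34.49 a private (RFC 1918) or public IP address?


RFC 1918 private ranges:
  10.0.0.0/8 (10.0.0.0 - 10.255.255.255)
  172.16.0.0/12 (172.16.0.0 - 172.31.255.255)
  192.168.0.0/16 (192.168.0.0 - 192.168.255.255)
Public (not in any RFC 1918 range)


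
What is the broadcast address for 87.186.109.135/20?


Network: 87.186.96.0/20
Host bits = 12
Set all host bits to 1:
Broadcast: 87.186.111.255
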